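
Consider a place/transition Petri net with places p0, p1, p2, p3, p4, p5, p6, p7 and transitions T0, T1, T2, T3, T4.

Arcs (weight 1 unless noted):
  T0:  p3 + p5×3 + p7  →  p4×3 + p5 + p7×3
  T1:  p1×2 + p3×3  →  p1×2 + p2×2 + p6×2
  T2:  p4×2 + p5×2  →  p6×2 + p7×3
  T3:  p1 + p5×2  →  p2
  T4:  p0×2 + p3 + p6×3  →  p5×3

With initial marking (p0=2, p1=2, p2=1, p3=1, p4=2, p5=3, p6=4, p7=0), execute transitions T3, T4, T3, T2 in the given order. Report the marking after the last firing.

(p0=0, p1=0, p2=3, p3=0, p4=0, p5=0, p6=3, p7=3)

step 1: fire T3:  (p0=2, p1=2, p2=1, p3=1, p4=2, p5=3, p6=4, p7=0) → (p0=2, p1=1, p2=2, p3=1, p4=2, p5=1, p6=4, p7=0)
step 2: fire T4:  (p0=2, p1=1, p2=2, p3=1, p4=2, p5=1, p6=4, p7=0) → (p0=0, p1=1, p2=2, p3=0, p4=2, p5=4, p6=1, p7=0)
step 3: fire T3:  (p0=0, p1=1, p2=2, p3=0, p4=2, p5=4, p6=1, p7=0) → (p0=0, p1=0, p2=3, p3=0, p4=2, p5=2, p6=1, p7=0)
step 4: fire T2:  (p0=0, p1=0, p2=3, p3=0, p4=2, p5=2, p6=1, p7=0) → (p0=0, p1=0, p2=3, p3=0, p4=0, p5=0, p6=3, p7=3)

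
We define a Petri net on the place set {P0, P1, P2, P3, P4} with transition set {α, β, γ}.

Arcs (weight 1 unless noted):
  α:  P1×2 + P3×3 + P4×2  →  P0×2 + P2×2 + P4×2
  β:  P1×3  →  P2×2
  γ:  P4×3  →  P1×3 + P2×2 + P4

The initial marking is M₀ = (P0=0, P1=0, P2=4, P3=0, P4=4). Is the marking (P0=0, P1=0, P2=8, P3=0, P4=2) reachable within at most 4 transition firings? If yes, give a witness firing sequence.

YES — reachable via ⟨γ, β⟩ (2 firings)

step 1: fire γ:  (P0=0, P1=0, P2=4, P3=0, P4=4) → (P0=0, P1=3, P2=6, P3=0, P4=2)
step 2: fire β:  (P0=0, P1=3, P2=6, P3=0, P4=2) → (P0=0, P1=0, P2=8, P3=0, P4=2)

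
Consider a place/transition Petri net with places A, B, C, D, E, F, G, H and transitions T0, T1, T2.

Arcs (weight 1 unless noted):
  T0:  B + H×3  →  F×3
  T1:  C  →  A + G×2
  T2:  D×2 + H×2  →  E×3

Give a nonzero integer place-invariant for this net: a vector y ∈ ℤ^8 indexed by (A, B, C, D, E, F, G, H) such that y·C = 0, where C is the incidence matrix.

y = (A:1, B:0, C:1, D:0, E:0, F:0, G:0, H:0)

Incidence matrix C (rows=places, cols=transitions):
       T0   T1   T2
    A   0    1    0
    B  -1    0    0
    C   0   -1    0
    D   0    0   -2
    E   0    0    3
    F   3    0    0
    G   0    2    0
    H  -3    0   -2

Candidate y = [1, 0, 1, 0, 0, 0, 0, 0]; check y·C column-wise:
  col T0: 1·0 + 0·-1 + 1·0 + 0·3 + 0·-3 = 0
  col T1: 1·1 + 1·-1 + 0·2 = 0
  col T2: 1·0 + 1·0 + 0·-2 + 0·3 + 0·-2 = 0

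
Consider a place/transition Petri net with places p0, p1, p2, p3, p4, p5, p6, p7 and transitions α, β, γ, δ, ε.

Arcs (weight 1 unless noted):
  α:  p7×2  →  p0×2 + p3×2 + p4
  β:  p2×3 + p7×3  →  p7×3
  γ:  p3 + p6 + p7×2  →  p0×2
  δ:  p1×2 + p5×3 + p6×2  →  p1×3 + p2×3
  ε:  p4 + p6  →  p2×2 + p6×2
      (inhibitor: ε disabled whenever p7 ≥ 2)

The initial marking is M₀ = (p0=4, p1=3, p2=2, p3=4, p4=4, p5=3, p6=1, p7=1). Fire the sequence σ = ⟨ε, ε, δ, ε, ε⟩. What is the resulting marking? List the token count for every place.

step 1: fire ε:  (p0=4, p1=3, p2=2, p3=4, p4=4, p5=3, p6=1, p7=1) → (p0=4, p1=3, p2=4, p3=4, p4=3, p5=3, p6=2, p7=1)
step 2: fire ε:  (p0=4, p1=3, p2=4, p3=4, p4=3, p5=3, p6=2, p7=1) → (p0=4, p1=3, p2=6, p3=4, p4=2, p5=3, p6=3, p7=1)
step 3: fire δ:  (p0=4, p1=3, p2=6, p3=4, p4=2, p5=3, p6=3, p7=1) → (p0=4, p1=4, p2=9, p3=4, p4=2, p5=0, p6=1, p7=1)
step 4: fire ε:  (p0=4, p1=4, p2=9, p3=4, p4=2, p5=0, p6=1, p7=1) → (p0=4, p1=4, p2=11, p3=4, p4=1, p5=0, p6=2, p7=1)
step 5: fire ε:  (p0=4, p1=4, p2=11, p3=4, p4=1, p5=0, p6=2, p7=1) → (p0=4, p1=4, p2=13, p3=4, p4=0, p5=0, p6=3, p7=1)

(p0=4, p1=4, p2=13, p3=4, p4=0, p5=0, p6=3, p7=1)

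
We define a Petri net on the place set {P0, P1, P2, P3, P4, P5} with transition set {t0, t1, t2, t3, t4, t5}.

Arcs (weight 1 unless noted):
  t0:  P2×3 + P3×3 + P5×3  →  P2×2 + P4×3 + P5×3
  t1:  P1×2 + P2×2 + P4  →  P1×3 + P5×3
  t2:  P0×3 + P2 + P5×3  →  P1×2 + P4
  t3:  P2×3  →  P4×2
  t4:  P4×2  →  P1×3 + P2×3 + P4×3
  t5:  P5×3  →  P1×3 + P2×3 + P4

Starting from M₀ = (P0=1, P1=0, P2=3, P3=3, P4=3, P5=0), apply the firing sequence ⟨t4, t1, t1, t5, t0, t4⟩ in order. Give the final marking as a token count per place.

(P0=1, P1=11, P2=7, P3=0, P4=7, P5=3)

step 1: fire t4:  (P0=1, P1=0, P2=3, P3=3, P4=3, P5=0) → (P0=1, P1=3, P2=6, P3=3, P4=4, P5=0)
step 2: fire t1:  (P0=1, P1=3, P2=6, P3=3, P4=4, P5=0) → (P0=1, P1=4, P2=4, P3=3, P4=3, P5=3)
step 3: fire t1:  (P0=1, P1=4, P2=4, P3=3, P4=3, P5=3) → (P0=1, P1=5, P2=2, P3=3, P4=2, P5=6)
step 4: fire t5:  (P0=1, P1=5, P2=2, P3=3, P4=2, P5=6) → (P0=1, P1=8, P2=5, P3=3, P4=3, P5=3)
step 5: fire t0:  (P0=1, P1=8, P2=5, P3=3, P4=3, P5=3) → (P0=1, P1=8, P2=4, P3=0, P4=6, P5=3)
step 6: fire t4:  (P0=1, P1=8, P2=4, P3=0, P4=6, P5=3) → (P0=1, P1=11, P2=7, P3=0, P4=7, P5=3)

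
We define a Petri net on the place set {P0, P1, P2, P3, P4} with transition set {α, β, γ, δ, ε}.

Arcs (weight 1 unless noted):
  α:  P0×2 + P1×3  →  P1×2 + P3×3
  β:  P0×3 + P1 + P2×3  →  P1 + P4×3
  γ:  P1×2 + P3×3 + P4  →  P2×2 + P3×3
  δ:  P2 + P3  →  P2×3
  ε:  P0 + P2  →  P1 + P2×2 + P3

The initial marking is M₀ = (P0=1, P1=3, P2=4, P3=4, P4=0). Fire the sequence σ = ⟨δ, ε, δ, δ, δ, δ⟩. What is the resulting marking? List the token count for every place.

(P0=0, P1=4, P2=15, P3=0, P4=0)

step 1: fire δ:  (P0=1, P1=3, P2=4, P3=4, P4=0) → (P0=1, P1=3, P2=6, P3=3, P4=0)
step 2: fire ε:  (P0=1, P1=3, P2=6, P3=3, P4=0) → (P0=0, P1=4, P2=7, P3=4, P4=0)
step 3: fire δ:  (P0=0, P1=4, P2=7, P3=4, P4=0) → (P0=0, P1=4, P2=9, P3=3, P4=0)
step 4: fire δ:  (P0=0, P1=4, P2=9, P3=3, P4=0) → (P0=0, P1=4, P2=11, P3=2, P4=0)
step 5: fire δ:  (P0=0, P1=4, P2=11, P3=2, P4=0) → (P0=0, P1=4, P2=13, P3=1, P4=0)
step 6: fire δ:  (P0=0, P1=4, P2=13, P3=1, P4=0) → (P0=0, P1=4, P2=15, P3=0, P4=0)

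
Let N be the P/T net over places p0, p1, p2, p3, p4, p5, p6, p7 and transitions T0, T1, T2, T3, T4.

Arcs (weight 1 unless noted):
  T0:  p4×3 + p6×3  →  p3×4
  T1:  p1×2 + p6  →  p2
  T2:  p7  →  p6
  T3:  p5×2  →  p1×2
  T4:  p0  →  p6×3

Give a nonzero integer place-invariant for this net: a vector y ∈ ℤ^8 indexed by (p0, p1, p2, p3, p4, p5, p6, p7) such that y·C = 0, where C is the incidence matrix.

Incidence matrix C (rows=places, cols=transitions):
       T0   T1   T2   T3   T4
   p0   0    0    0    0   -1
   p1   0   -2    0    2    0
   p2   0    1    0    0    0
   p3   4    0    0    0    0
   p4  -3    0    0    0    0
   p5   0    0    0   -2    0
   p6  -3   -1    1    0    3
   p7   0    0   -1    0    0

Candidate y = [0, 0, 0, 3, 4, 0, 0, 0]; check y·C column-wise:
  col T0: 3·4 + 4·-3 + 0·-3 = 0
  col T1: 0·-2 + 0·1 + 3·0 + 4·0 + 0·-1 = 0
  col T2: 3·0 + 4·0 + 0·1 + 0·-1 = 0
  col T3: 0·2 + 3·0 + 4·0 + 0·-2 = 0
  col T4: 0·-1 + 3·0 + 4·0 + 0·3 = 0

y = (p0:0, p1:0, p2:0, p3:3, p4:4, p5:0, p6:0, p7:0)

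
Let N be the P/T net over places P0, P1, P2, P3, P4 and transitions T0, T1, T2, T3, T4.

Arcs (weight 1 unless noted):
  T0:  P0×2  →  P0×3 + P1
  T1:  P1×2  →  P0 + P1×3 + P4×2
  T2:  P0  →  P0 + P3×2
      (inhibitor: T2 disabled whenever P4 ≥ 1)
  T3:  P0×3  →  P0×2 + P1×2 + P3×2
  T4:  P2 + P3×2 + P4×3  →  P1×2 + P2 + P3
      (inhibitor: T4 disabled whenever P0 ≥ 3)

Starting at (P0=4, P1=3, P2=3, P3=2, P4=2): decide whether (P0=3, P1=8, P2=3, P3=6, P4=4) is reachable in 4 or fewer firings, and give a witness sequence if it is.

YES — reachable via ⟨T1, T3, T3⟩ (3 firings)

step 1: fire T1:  (P0=4, P1=3, P2=3, P3=2, P4=2) → (P0=5, P1=4, P2=3, P3=2, P4=4)
step 2: fire T3:  (P0=5, P1=4, P2=3, P3=2, P4=4) → (P0=4, P1=6, P2=3, P3=4, P4=4)
step 3: fire T3:  (P0=4, P1=6, P2=3, P3=4, P4=4) → (P0=3, P1=8, P2=3, P3=6, P4=4)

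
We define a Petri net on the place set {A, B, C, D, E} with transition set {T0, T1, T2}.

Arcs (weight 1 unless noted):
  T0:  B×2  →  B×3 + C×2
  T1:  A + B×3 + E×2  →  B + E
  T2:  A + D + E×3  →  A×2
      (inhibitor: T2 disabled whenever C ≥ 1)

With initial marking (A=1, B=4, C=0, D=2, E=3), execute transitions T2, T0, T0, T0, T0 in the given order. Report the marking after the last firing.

(A=2, B=8, C=8, D=1, E=0)

step 1: fire T2:  (A=1, B=4, C=0, D=2, E=3) → (A=2, B=4, C=0, D=1, E=0)
step 2: fire T0:  (A=2, B=4, C=0, D=1, E=0) → (A=2, B=5, C=2, D=1, E=0)
step 3: fire T0:  (A=2, B=5, C=2, D=1, E=0) → (A=2, B=6, C=4, D=1, E=0)
step 4: fire T0:  (A=2, B=6, C=4, D=1, E=0) → (A=2, B=7, C=6, D=1, E=0)
step 5: fire T0:  (A=2, B=7, C=6, D=1, E=0) → (A=2, B=8, C=8, D=1, E=0)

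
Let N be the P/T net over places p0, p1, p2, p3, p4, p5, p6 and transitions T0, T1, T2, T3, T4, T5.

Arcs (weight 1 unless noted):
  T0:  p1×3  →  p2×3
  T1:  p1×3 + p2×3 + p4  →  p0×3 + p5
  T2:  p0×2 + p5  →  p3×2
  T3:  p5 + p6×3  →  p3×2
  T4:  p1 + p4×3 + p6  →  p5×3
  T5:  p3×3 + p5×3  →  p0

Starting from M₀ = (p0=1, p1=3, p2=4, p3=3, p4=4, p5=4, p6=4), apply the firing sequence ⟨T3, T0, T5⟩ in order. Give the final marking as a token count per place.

(p0=2, p1=0, p2=7, p3=2, p4=4, p5=0, p6=1)

step 1: fire T3:  (p0=1, p1=3, p2=4, p3=3, p4=4, p5=4, p6=4) → (p0=1, p1=3, p2=4, p3=5, p4=4, p5=3, p6=1)
step 2: fire T0:  (p0=1, p1=3, p2=4, p3=5, p4=4, p5=3, p6=1) → (p0=1, p1=0, p2=7, p3=5, p4=4, p5=3, p6=1)
step 3: fire T5:  (p0=1, p1=0, p2=7, p3=5, p4=4, p5=3, p6=1) → (p0=2, p1=0, p2=7, p3=2, p4=4, p5=0, p6=1)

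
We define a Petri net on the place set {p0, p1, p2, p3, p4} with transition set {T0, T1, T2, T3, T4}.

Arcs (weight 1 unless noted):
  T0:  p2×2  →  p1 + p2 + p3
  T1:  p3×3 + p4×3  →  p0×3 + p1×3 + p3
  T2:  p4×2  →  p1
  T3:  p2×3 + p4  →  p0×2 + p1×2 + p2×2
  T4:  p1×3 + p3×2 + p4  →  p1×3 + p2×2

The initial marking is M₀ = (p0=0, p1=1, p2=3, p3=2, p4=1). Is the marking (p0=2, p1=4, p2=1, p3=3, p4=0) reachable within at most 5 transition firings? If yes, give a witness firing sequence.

step 1: fire T3:  (p0=0, p1=1, p2=3, p3=2, p4=1) → (p0=2, p1=3, p2=2, p3=2, p4=0)
step 2: fire T0:  (p0=2, p1=3, p2=2, p3=2, p4=0) → (p0=2, p1=4, p2=1, p3=3, p4=0)

YES — reachable via ⟨T3, T0⟩ (2 firings)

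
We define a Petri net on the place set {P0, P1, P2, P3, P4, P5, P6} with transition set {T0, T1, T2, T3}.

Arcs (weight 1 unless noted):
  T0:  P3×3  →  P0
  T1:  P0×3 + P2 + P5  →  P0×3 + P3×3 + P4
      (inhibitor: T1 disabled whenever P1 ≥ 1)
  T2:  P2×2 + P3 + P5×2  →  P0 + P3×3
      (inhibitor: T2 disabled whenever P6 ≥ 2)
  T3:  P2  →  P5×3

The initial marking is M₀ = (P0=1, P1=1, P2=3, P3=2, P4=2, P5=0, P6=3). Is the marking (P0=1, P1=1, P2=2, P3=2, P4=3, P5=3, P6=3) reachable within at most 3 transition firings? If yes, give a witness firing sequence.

NO — not reachable within 3 firings

depth 0: 1 marking
depth 1: 2 markings reached so far
depth 2: 3 markings reached so far
depth 3: 4 markings reached so far
target is not among the 4 markings reachable within 3 steps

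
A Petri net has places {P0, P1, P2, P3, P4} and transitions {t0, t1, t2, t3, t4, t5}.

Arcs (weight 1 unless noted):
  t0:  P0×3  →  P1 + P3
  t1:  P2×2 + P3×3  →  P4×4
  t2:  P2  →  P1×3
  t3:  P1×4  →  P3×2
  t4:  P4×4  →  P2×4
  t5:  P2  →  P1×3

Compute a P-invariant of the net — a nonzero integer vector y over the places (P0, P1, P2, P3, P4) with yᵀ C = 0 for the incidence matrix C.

Incidence matrix C (rows=places, cols=transitions):
       t0   t1   t2   t3   t4   t5
   P0  -3    0    0    0    0    0
   P1   1    0    3   -4    0    3
   P2   0   -2   -1    0    4   -1
   P3   1   -3    0    2    0    0
   P4   0    4    0    0   -4    0

Candidate y = [1, 1, 3, 2, 3]; check y·C column-wise:
  col t0: 1·-3 + 1·1 + 3·0 + 2·1 + 3·0 = 0
  col t1: 1·0 + 1·0 + 3·-2 + 2·-3 + 3·4 = 0
  col t2: 1·0 + 1·3 + 3·-1 + 2·0 + 3·0 = 0
  col t3: 1·0 + 1·-4 + 3·0 + 2·2 + 3·0 = 0
  col t4: 1·0 + 1·0 + 3·4 + 2·0 + 3·-4 = 0
  col t5: 1·0 + 1·3 + 3·-1 + 2·0 + 3·0 = 0

y = (P0:1, P1:1, P2:3, P3:2, P4:3)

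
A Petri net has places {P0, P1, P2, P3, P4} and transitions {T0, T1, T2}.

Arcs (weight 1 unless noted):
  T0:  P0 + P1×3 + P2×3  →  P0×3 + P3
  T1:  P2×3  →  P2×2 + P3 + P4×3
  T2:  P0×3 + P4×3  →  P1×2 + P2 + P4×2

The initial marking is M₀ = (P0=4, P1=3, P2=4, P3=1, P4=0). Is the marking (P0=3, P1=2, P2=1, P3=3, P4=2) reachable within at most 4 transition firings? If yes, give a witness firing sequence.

YES — reachable via ⟨T1, T0, T2⟩ (3 firings)

step 1: fire T1:  (P0=4, P1=3, P2=4, P3=1, P4=0) → (P0=4, P1=3, P2=3, P3=2, P4=3)
step 2: fire T0:  (P0=4, P1=3, P2=3, P3=2, P4=3) → (P0=6, P1=0, P2=0, P3=3, P4=3)
step 3: fire T2:  (P0=6, P1=0, P2=0, P3=3, P4=3) → (P0=3, P1=2, P2=1, P3=3, P4=2)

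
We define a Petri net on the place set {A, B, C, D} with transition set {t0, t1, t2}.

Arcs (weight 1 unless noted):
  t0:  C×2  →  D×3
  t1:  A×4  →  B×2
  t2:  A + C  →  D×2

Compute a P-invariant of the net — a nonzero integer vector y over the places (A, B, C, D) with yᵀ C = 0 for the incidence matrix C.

y = (A:1, B:2, C:3, D:2)

Incidence matrix C (rows=places, cols=transitions):
       t0   t1   t2
    A   0   -4   -1
    B   0    2    0
    C  -2    0   -1
    D   3    0    2

Candidate y = [1, 2, 3, 2]; check y·C column-wise:
  col t0: 1·0 + 2·0 + 3·-2 + 2·3 = 0
  col t1: 1·-4 + 2·2 + 3·0 + 2·0 = 0
  col t2: 1·-1 + 2·0 + 3·-1 + 2·2 = 0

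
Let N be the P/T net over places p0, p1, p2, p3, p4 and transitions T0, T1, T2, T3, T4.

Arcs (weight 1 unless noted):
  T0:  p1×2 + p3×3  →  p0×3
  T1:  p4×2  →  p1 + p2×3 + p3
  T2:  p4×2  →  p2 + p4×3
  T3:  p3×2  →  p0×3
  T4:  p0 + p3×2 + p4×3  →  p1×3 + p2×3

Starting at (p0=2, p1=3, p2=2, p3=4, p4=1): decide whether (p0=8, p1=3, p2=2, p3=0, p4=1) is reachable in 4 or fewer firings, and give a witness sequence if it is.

step 1: fire T3:  (p0=2, p1=3, p2=2, p3=4, p4=1) → (p0=5, p1=3, p2=2, p3=2, p4=1)
step 2: fire T3:  (p0=5, p1=3, p2=2, p3=2, p4=1) → (p0=8, p1=3, p2=2, p3=0, p4=1)

YES — reachable via ⟨T3, T3⟩ (2 firings)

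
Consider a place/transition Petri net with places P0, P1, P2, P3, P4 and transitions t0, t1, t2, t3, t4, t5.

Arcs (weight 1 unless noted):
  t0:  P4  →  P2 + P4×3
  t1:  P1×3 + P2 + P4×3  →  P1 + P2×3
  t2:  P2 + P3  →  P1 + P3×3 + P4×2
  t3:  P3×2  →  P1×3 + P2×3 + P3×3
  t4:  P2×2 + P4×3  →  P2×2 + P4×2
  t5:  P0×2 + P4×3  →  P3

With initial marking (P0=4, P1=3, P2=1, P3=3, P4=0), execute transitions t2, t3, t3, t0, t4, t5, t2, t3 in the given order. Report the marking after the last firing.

step 1: fire t2:  (P0=4, P1=3, P2=1, P3=3, P4=0) → (P0=4, P1=4, P2=0, P3=5, P4=2)
step 2: fire t3:  (P0=4, P1=4, P2=0, P3=5, P4=2) → (P0=4, P1=7, P2=3, P3=6, P4=2)
step 3: fire t3:  (P0=4, P1=7, P2=3, P3=6, P4=2) → (P0=4, P1=10, P2=6, P3=7, P4=2)
step 4: fire t0:  (P0=4, P1=10, P2=6, P3=7, P4=2) → (P0=4, P1=10, P2=7, P3=7, P4=4)
step 5: fire t4:  (P0=4, P1=10, P2=7, P3=7, P4=4) → (P0=4, P1=10, P2=7, P3=7, P4=3)
step 6: fire t5:  (P0=4, P1=10, P2=7, P3=7, P4=3) → (P0=2, P1=10, P2=7, P3=8, P4=0)
step 7: fire t2:  (P0=2, P1=10, P2=7, P3=8, P4=0) → (P0=2, P1=11, P2=6, P3=10, P4=2)
step 8: fire t3:  (P0=2, P1=11, P2=6, P3=10, P4=2) → (P0=2, P1=14, P2=9, P3=11, P4=2)

(P0=2, P1=14, P2=9, P3=11, P4=2)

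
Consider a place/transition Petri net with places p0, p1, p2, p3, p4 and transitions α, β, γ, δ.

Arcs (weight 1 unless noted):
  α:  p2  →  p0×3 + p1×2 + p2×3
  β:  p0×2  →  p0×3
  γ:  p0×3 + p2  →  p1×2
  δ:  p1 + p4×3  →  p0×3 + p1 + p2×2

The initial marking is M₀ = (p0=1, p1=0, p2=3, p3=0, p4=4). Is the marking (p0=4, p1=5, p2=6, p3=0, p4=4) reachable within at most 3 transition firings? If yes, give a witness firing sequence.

depth 0: 1 marking
depth 1: 2 markings reached so far
depth 2: 6 markings reached so far
depth 3: 14 markings reached so far
target is not among the 14 markings reachable within 3 steps

NO — not reachable within 3 firings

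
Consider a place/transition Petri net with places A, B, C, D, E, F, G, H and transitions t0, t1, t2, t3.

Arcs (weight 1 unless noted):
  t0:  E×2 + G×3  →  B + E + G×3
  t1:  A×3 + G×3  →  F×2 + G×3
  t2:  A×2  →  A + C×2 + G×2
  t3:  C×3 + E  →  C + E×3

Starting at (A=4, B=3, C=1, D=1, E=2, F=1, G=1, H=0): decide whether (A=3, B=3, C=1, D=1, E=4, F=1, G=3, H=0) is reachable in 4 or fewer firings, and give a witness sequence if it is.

YES — reachable via ⟨t2, t3⟩ (2 firings)

step 1: fire t2:  (A=4, B=3, C=1, D=1, E=2, F=1, G=1, H=0) → (A=3, B=3, C=3, D=1, E=2, F=1, G=3, H=0)
step 2: fire t3:  (A=3, B=3, C=3, D=1, E=2, F=1, G=3, H=0) → (A=3, B=3, C=1, D=1, E=4, F=1, G=3, H=0)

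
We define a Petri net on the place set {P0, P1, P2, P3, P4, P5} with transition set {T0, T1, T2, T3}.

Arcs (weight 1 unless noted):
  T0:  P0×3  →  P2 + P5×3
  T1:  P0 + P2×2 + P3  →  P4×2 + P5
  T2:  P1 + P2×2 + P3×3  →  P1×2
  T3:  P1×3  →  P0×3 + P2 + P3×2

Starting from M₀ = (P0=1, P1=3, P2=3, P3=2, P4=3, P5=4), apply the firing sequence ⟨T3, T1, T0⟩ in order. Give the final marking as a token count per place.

(P0=0, P1=0, P2=3, P3=3, P4=5, P5=8)

step 1: fire T3:  (P0=1, P1=3, P2=3, P3=2, P4=3, P5=4) → (P0=4, P1=0, P2=4, P3=4, P4=3, P5=4)
step 2: fire T1:  (P0=4, P1=0, P2=4, P3=4, P4=3, P5=4) → (P0=3, P1=0, P2=2, P3=3, P4=5, P5=5)
step 3: fire T0:  (P0=3, P1=0, P2=2, P3=3, P4=5, P5=5) → (P0=0, P1=0, P2=3, P3=3, P4=5, P5=8)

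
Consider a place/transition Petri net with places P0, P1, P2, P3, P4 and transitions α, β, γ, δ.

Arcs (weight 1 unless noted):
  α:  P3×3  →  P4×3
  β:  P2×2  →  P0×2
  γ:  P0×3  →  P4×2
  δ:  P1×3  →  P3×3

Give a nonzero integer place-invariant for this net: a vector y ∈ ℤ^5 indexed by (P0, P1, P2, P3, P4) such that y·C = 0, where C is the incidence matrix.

Incidence matrix C (rows=places, cols=transitions):
        α    β    γ    δ
   P0   0    2   -3    0
   P1   0    0    0   -3
   P2   0   -2    0    0
   P3  -3    0    0    3
   P4   3    0    2    0

Candidate y = [2, 3, 2, 3, 3]; check y·C column-wise:
  col α: 2·0 + 3·0 + 2·0 + 3·-3 + 3·3 = 0
  col β: 2·2 + 3·0 + 2·-2 + 3·0 + 3·0 = 0
  col γ: 2·-3 + 3·0 + 2·0 + 3·0 + 3·2 = 0
  col δ: 2·0 + 3·-3 + 2·0 + 3·3 + 3·0 = 0

y = (P0:2, P1:3, P2:2, P3:3, P4:3)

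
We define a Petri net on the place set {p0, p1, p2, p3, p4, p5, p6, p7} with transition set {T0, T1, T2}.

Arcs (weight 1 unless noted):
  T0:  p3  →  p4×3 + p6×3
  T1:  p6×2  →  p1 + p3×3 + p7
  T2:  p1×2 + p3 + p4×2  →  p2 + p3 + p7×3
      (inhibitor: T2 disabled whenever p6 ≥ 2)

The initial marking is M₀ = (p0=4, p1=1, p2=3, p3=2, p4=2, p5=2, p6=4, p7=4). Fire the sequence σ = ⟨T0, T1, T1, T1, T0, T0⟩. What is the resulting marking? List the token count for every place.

step 1: fire T0:  (p0=4, p1=1, p2=3, p3=2, p4=2, p5=2, p6=4, p7=4) → (p0=4, p1=1, p2=3, p3=1, p4=5, p5=2, p6=7, p7=4)
step 2: fire T1:  (p0=4, p1=1, p2=3, p3=1, p4=5, p5=2, p6=7, p7=4) → (p0=4, p1=2, p2=3, p3=4, p4=5, p5=2, p6=5, p7=5)
step 3: fire T1:  (p0=4, p1=2, p2=3, p3=4, p4=5, p5=2, p6=5, p7=5) → (p0=4, p1=3, p2=3, p3=7, p4=5, p5=2, p6=3, p7=6)
step 4: fire T1:  (p0=4, p1=3, p2=3, p3=7, p4=5, p5=2, p6=3, p7=6) → (p0=4, p1=4, p2=3, p3=10, p4=5, p5=2, p6=1, p7=7)
step 5: fire T0:  (p0=4, p1=4, p2=3, p3=10, p4=5, p5=2, p6=1, p7=7) → (p0=4, p1=4, p2=3, p3=9, p4=8, p5=2, p6=4, p7=7)
step 6: fire T0:  (p0=4, p1=4, p2=3, p3=9, p4=8, p5=2, p6=4, p7=7) → (p0=4, p1=4, p2=3, p3=8, p4=11, p5=2, p6=7, p7=7)

(p0=4, p1=4, p2=3, p3=8, p4=11, p5=2, p6=7, p7=7)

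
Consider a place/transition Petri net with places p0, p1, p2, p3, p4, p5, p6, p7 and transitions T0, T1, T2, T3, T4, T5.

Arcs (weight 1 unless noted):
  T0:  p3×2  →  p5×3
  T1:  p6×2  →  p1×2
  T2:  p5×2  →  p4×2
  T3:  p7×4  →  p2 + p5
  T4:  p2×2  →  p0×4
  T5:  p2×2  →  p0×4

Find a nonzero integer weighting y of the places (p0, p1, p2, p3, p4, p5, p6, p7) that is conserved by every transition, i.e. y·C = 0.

Incidence matrix C (rows=places, cols=transitions):
       T0   T1   T2   T3   T4   T5
   p0   0    0    0    0    4    4
   p1   0    2    0    0    0    0
   p2   0    0    0    1   -2   -2
   p3  -2    0    0    0    0    0
   p4   0    0    2    0    0    0
   p5   3    0   -2    1    0    0
   p6   0   -2    0    0    0    0
   p7   0    0    0   -4    0    0

Candidate y = [1, 0, 2, -3, -2, -2, 0, 0]; check y·C column-wise:
  col T0: 1·0 + 2·0 + -3·-2 + -2·0 + -2·3 = 0
  col T1: 1·0 + 0·2 + 2·0 + -3·0 + -2·0 + -2·0 + 0·-2 = 0
  col T2: 1·0 + 2·0 + -3·0 + -2·2 + -2·-2 = 0
  col T3: 1·0 + 2·1 + -3·0 + -2·0 + -2·1 + 0·-4 = 0
  col T4: 1·4 + 2·-2 + -3·0 + -2·0 + -2·0 = 0
  col T5: 1·4 + 2·-2 + -3·0 + -2·0 + -2·0 = 0

y = (p0:1, p1:0, p2:2, p3:-3, p4:-2, p5:-2, p6:0, p7:0)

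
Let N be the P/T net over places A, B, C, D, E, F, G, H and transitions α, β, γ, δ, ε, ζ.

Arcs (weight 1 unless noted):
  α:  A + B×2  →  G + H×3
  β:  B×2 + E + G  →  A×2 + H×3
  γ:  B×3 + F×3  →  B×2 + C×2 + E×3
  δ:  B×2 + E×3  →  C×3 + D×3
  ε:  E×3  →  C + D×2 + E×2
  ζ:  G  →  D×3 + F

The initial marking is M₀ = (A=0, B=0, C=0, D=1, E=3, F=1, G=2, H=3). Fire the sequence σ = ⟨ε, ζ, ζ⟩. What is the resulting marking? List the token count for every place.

(A=0, B=0, C=1, D=9, E=2, F=3, G=0, H=3)

step 1: fire ε:  (A=0, B=0, C=0, D=1, E=3, F=1, G=2, H=3) → (A=0, B=0, C=1, D=3, E=2, F=1, G=2, H=3)
step 2: fire ζ:  (A=0, B=0, C=1, D=3, E=2, F=1, G=2, H=3) → (A=0, B=0, C=1, D=6, E=2, F=2, G=1, H=3)
step 3: fire ζ:  (A=0, B=0, C=1, D=6, E=2, F=2, G=1, H=3) → (A=0, B=0, C=1, D=9, E=2, F=3, G=0, H=3)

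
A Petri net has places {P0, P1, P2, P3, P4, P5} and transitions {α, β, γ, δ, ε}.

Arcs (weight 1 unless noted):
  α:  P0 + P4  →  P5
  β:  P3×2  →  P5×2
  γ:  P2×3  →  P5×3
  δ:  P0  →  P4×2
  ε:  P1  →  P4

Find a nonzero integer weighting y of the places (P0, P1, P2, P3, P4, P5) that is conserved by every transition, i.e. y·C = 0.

y = (P0:2, P1:1, P2:3, P3:3, P4:1, P5:3)

Incidence matrix C (rows=places, cols=transitions):
        α    β    γ    δ    ε
   P0  -1    0    0   -1    0
   P1   0    0    0    0   -1
   P2   0    0   -3    0    0
   P3   0   -2    0    0    0
   P4  -1    0    0    2    1
   P5   1    2    3    0    0

Candidate y = [2, 1, 3, 3, 1, 3]; check y·C column-wise:
  col α: 2·-1 + 1·0 + 3·0 + 3·0 + 1·-1 + 3·1 = 0
  col β: 2·0 + 1·0 + 3·0 + 3·-2 + 1·0 + 3·2 = 0
  col γ: 2·0 + 1·0 + 3·-3 + 3·0 + 1·0 + 3·3 = 0
  col δ: 2·-1 + 1·0 + 3·0 + 3·0 + 1·2 + 3·0 = 0
  col ε: 2·0 + 1·-1 + 3·0 + 3·0 + 1·1 + 3·0 = 0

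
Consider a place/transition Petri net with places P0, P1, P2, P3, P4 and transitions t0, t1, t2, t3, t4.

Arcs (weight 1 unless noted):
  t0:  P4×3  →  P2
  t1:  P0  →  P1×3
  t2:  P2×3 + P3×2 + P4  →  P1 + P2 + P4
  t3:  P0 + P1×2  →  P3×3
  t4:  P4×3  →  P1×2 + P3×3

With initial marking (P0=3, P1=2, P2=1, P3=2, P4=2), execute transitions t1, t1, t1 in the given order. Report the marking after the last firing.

(P0=0, P1=11, P2=1, P3=2, P4=2)

step 1: fire t1:  (P0=3, P1=2, P2=1, P3=2, P4=2) → (P0=2, P1=5, P2=1, P3=2, P4=2)
step 2: fire t1:  (P0=2, P1=5, P2=1, P3=2, P4=2) → (P0=1, P1=8, P2=1, P3=2, P4=2)
step 3: fire t1:  (P0=1, P1=8, P2=1, P3=2, P4=2) → (P0=0, P1=11, P2=1, P3=2, P4=2)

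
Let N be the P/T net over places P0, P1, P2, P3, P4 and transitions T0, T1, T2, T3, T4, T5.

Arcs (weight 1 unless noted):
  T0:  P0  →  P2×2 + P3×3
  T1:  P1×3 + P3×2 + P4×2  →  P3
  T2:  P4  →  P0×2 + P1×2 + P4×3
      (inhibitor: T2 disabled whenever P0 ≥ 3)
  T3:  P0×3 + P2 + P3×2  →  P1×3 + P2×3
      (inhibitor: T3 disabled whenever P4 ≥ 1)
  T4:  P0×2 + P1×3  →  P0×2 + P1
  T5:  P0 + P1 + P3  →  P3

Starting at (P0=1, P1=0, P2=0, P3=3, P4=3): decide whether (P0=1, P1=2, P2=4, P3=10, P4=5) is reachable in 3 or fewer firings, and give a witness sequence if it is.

NO — not reachable within 3 firings

depth 0: 1 marking
depth 1: 3 markings reached so far
depth 2: 5 markings reached so far
depth 3: 10 markings reached so far
target is not among the 10 markings reachable within 3 steps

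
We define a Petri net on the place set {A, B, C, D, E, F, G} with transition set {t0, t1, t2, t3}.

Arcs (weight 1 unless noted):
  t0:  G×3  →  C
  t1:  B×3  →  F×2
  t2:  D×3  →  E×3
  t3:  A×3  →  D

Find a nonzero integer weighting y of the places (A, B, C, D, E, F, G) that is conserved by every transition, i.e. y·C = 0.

Incidence matrix C (rows=places, cols=transitions):
       t0   t1   t2   t3
    A   0    0    0   -3
    B   0   -3    0    0
    C   1    0    0    0
    D   0    0   -3    1
    E   0    0    3    0
    F   0    2    0    0
    G  -3    0    0    0

Candidate y = [1, 0, 0, 3, 3, 0, 0]; check y·C column-wise:
  col t0: 1·0 + 0·1 + 3·0 + 3·0 + 0·-3 = 0
  col t1: 1·0 + 0·-3 + 3·0 + 3·0 + 0·2 = 0
  col t2: 1·0 + 3·-3 + 3·3 = 0
  col t3: 1·-3 + 3·1 + 3·0 = 0

y = (A:1, B:0, C:0, D:3, E:3, F:0, G:0)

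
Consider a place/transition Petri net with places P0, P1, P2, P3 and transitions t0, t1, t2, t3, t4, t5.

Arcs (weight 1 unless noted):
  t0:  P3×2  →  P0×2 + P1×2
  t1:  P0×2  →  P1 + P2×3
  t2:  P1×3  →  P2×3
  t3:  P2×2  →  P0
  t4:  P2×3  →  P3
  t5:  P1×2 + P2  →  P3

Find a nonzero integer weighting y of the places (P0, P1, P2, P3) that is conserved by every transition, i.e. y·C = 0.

y = (P0:2, P1:1, P2:1, P3:3)

Incidence matrix C (rows=places, cols=transitions):
       t0   t1   t2   t3   t4   t5
   P0   2   -2    0    1    0    0
   P1   2    1   -3    0    0   -2
   P2   0    3    3   -2   -3   -1
   P3  -2    0    0    0    1    1

Candidate y = [2, 1, 1, 3]; check y·C column-wise:
  col t0: 2·2 + 1·2 + 1·0 + 3·-2 = 0
  col t1: 2·-2 + 1·1 + 1·3 + 3·0 = 0
  col t2: 2·0 + 1·-3 + 1·3 + 3·0 = 0
  col t3: 2·1 + 1·0 + 1·-2 + 3·0 = 0
  col t4: 2·0 + 1·0 + 1·-3 + 3·1 = 0
  col t5: 2·0 + 1·-2 + 1·-1 + 3·1 = 0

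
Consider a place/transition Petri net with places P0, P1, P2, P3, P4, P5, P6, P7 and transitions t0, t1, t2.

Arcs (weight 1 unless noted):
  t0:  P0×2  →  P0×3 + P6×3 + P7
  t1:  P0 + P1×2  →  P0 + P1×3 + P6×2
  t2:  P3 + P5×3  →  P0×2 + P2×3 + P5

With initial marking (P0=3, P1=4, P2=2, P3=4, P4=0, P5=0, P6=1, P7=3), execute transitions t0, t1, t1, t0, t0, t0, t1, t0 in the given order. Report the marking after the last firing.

step 1: fire t0:  (P0=3, P1=4, P2=2, P3=4, P4=0, P5=0, P6=1, P7=3) → (P0=4, P1=4, P2=2, P3=4, P4=0, P5=0, P6=4, P7=4)
step 2: fire t1:  (P0=4, P1=4, P2=2, P3=4, P4=0, P5=0, P6=4, P7=4) → (P0=4, P1=5, P2=2, P3=4, P4=0, P5=0, P6=6, P7=4)
step 3: fire t1:  (P0=4, P1=5, P2=2, P3=4, P4=0, P5=0, P6=6, P7=4) → (P0=4, P1=6, P2=2, P3=4, P4=0, P5=0, P6=8, P7=4)
step 4: fire t0:  (P0=4, P1=6, P2=2, P3=4, P4=0, P5=0, P6=8, P7=4) → (P0=5, P1=6, P2=2, P3=4, P4=0, P5=0, P6=11, P7=5)
step 5: fire t0:  (P0=5, P1=6, P2=2, P3=4, P4=0, P5=0, P6=11, P7=5) → (P0=6, P1=6, P2=2, P3=4, P4=0, P5=0, P6=14, P7=6)
step 6: fire t0:  (P0=6, P1=6, P2=2, P3=4, P4=0, P5=0, P6=14, P7=6) → (P0=7, P1=6, P2=2, P3=4, P4=0, P5=0, P6=17, P7=7)
step 7: fire t1:  (P0=7, P1=6, P2=2, P3=4, P4=0, P5=0, P6=17, P7=7) → (P0=7, P1=7, P2=2, P3=4, P4=0, P5=0, P6=19, P7=7)
step 8: fire t0:  (P0=7, P1=7, P2=2, P3=4, P4=0, P5=0, P6=19, P7=7) → (P0=8, P1=7, P2=2, P3=4, P4=0, P5=0, P6=22, P7=8)

(P0=8, P1=7, P2=2, P3=4, P4=0, P5=0, P6=22, P7=8)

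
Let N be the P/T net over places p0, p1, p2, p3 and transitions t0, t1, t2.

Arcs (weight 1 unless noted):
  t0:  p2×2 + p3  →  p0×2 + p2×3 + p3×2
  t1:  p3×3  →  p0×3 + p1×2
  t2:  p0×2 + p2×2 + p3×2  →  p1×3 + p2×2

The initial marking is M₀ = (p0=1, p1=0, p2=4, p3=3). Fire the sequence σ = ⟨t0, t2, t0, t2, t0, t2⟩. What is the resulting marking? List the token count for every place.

step 1: fire t0:  (p0=1, p1=0, p2=4, p3=3) → (p0=3, p1=0, p2=5, p3=4)
step 2: fire t2:  (p0=3, p1=0, p2=5, p3=4) → (p0=1, p1=3, p2=5, p3=2)
step 3: fire t0:  (p0=1, p1=3, p2=5, p3=2) → (p0=3, p1=3, p2=6, p3=3)
step 4: fire t2:  (p0=3, p1=3, p2=6, p3=3) → (p0=1, p1=6, p2=6, p3=1)
step 5: fire t0:  (p0=1, p1=6, p2=6, p3=1) → (p0=3, p1=6, p2=7, p3=2)
step 6: fire t2:  (p0=3, p1=6, p2=7, p3=2) → (p0=1, p1=9, p2=7, p3=0)

(p0=1, p1=9, p2=7, p3=0)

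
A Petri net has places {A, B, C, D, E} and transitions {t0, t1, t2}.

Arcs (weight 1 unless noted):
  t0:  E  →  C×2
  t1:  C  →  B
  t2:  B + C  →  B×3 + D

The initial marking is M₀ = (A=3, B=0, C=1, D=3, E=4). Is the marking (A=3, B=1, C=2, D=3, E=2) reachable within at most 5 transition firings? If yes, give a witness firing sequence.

NO — not reachable within 5 firings

depth 0: 1 marking
depth 1: 3 markings reached so far
depth 2: 5 markings reached so far
depth 3: 9 markings reached so far
depth 4: 16 markings reached so far
depth 5: 22 markings reached so far
target is not among the 22 markings reachable within 5 steps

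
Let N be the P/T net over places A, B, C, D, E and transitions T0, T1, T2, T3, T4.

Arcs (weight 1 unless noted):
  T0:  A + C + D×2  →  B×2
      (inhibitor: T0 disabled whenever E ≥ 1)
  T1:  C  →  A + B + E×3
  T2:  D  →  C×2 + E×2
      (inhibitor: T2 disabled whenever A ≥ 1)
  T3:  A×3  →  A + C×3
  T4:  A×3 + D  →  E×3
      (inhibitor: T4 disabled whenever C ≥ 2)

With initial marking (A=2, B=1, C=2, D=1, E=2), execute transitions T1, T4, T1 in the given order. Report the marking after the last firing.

(A=1, B=3, C=0, D=0, E=11)

step 1: fire T1:  (A=2, B=1, C=2, D=1, E=2) → (A=3, B=2, C=1, D=1, E=5)
step 2: fire T4:  (A=3, B=2, C=1, D=1, E=5) → (A=0, B=2, C=1, D=0, E=8)
step 3: fire T1:  (A=0, B=2, C=1, D=0, E=8) → (A=1, B=3, C=0, D=0, E=11)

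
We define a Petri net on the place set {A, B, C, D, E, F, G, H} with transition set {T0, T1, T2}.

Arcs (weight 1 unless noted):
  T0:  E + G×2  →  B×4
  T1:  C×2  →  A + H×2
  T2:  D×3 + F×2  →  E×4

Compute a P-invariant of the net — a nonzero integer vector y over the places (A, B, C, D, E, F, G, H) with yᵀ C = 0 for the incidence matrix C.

Incidence matrix C (rows=places, cols=transitions):
       T0   T1   T2
    A   0    1    0
    B   4    0    0
    C   0   -2    0
    D   0    0   -3
    E  -1    0    4
    F   0    0   -2
    G  -2    0    0
    H   0    2    0

Candidate y = [2, 0, 1, 0, 0, 0, 0, 0]; check y·C column-wise:
  col T0: 2·0 + 0·4 + 1·0 + 0·-1 + 0·-2 = 0
  col T1: 2·1 + 1·-2 + 0·2 = 0
  col T2: 2·0 + 1·0 + 0·-3 + 0·4 + 0·-2 = 0

y = (A:2, B:0, C:1, D:0, E:0, F:0, G:0, H:0)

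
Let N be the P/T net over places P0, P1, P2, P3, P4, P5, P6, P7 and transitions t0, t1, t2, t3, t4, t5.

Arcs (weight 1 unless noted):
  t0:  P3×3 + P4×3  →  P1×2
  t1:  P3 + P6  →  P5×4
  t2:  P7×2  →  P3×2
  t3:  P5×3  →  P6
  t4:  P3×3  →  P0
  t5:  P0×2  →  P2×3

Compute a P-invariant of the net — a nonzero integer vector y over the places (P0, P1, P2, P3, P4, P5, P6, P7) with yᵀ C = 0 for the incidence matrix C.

Incidence matrix C (rows=places, cols=transitions):
       t0   t1   t2   t3   t4   t5
   P0   0    0    0    0    1   -2
   P1   2    0    0    0    0    0
   P2   0    0    0    0    0    3
   P3  -3   -1    2    0   -3    0
   P4  -3    0    0    0    0    0
   P5   0    4    0   -3    0    0
   P6   0   -1    0    1    0    0
   P7   0    0   -2    0    0    0

Candidate y = [0, 3, 0, 0, 2, 0, 0, 0]; check y·C column-wise:
  col t0: 3·2 + 0·-3 + 2·-3 = 0
  col t1: 3·0 + 0·-1 + 2·0 + 0·4 + 0·-1 = 0
  col t2: 3·0 + 0·2 + 2·0 + 0·-2 = 0
  col t3: 3·0 + 2·0 + 0·-3 + 0·1 = 0
  col t4: 0·1 + 3·0 + 0·-3 + 2·0 = 0
  col t5: 0·-2 + 3·0 + 0·3 + 2·0 = 0

y = (P0:0, P1:3, P2:0, P3:0, P4:2, P5:0, P6:0, P7:0)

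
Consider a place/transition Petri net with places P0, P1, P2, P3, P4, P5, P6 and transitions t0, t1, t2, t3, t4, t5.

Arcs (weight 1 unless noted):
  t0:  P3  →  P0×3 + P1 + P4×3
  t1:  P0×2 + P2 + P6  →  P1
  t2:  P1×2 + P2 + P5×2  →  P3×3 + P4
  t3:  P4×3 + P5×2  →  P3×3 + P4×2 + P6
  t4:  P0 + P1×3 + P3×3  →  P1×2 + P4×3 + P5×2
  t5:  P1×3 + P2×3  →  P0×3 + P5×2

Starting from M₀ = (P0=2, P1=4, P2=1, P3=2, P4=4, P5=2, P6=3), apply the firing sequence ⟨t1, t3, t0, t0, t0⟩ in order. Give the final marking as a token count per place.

(P0=9, P1=8, P2=0, P3=2, P4=12, P5=0, P6=3)

step 1: fire t1:  (P0=2, P1=4, P2=1, P3=2, P4=4, P5=2, P6=3) → (P0=0, P1=5, P2=0, P3=2, P4=4, P5=2, P6=2)
step 2: fire t3:  (P0=0, P1=5, P2=0, P3=2, P4=4, P5=2, P6=2) → (P0=0, P1=5, P2=0, P3=5, P4=3, P5=0, P6=3)
step 3: fire t0:  (P0=0, P1=5, P2=0, P3=5, P4=3, P5=0, P6=3) → (P0=3, P1=6, P2=0, P3=4, P4=6, P5=0, P6=3)
step 4: fire t0:  (P0=3, P1=6, P2=0, P3=4, P4=6, P5=0, P6=3) → (P0=6, P1=7, P2=0, P3=3, P4=9, P5=0, P6=3)
step 5: fire t0:  (P0=6, P1=7, P2=0, P3=3, P4=9, P5=0, P6=3) → (P0=9, P1=8, P2=0, P3=2, P4=12, P5=0, P6=3)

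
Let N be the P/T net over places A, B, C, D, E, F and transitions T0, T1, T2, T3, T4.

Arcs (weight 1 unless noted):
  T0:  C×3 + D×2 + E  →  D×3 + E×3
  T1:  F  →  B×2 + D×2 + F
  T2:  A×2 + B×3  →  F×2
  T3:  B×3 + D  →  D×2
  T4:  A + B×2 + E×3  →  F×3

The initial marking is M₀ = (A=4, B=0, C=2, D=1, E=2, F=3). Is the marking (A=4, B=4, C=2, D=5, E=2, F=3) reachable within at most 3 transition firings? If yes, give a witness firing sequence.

YES — reachable via ⟨T1, T1⟩ (2 firings)

step 1: fire T1:  (A=4, B=0, C=2, D=1, E=2, F=3) → (A=4, B=2, C=2, D=3, E=2, F=3)
step 2: fire T1:  (A=4, B=2, C=2, D=3, E=2, F=3) → (A=4, B=4, C=2, D=5, E=2, F=3)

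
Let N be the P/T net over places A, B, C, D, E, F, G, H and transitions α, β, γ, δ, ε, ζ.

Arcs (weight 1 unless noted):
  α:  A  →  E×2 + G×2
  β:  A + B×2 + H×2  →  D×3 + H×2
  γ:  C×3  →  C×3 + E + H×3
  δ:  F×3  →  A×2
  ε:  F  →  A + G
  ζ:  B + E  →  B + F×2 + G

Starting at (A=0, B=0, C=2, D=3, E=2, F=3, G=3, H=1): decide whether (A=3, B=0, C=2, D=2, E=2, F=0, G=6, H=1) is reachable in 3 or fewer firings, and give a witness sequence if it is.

NO — not reachable within 3 firings

depth 0: 1 marking
depth 1: 3 markings reached so far
depth 2: 6 markings reached so far
depth 3: 9 markings reached so far
target is not among the 9 markings reachable within 3 steps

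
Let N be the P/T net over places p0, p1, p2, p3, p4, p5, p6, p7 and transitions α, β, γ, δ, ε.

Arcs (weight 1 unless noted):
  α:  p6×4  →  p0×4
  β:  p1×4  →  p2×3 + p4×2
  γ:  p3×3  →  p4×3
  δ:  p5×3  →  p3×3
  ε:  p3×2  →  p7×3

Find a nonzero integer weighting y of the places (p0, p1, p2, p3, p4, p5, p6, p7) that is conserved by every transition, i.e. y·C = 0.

Incidence matrix C (rows=places, cols=transitions):
        α    β    γ    δ    ε
   p0   4    0    0    0    0
   p1   0   -4    0    0    0
   p2   0    3    0    0    0
   p3   0    0   -3    3   -2
   p4   0    2    3    0    0
   p5   0    0    0   -3    0
   p6  -4    0    0    0    0
   p7   0    0    0    0    3

Candidate y = [0, 3, 4, 0, 0, 0, 0, 0]; check y·C column-wise:
  col α: 0·4 + 3·0 + 4·0 + 0·-4 = 0
  col β: 3·-4 + 4·3 + 0·2 = 0
  col γ: 3·0 + 4·0 + 0·-3 + 0·3 = 0
  col δ: 3·0 + 4·0 + 0·3 + 0·-3 = 0
  col ε: 3·0 + 4·0 + 0·-2 + 0·3 = 0

y = (p0:0, p1:3, p2:4, p3:0, p4:0, p5:0, p6:0, p7:0)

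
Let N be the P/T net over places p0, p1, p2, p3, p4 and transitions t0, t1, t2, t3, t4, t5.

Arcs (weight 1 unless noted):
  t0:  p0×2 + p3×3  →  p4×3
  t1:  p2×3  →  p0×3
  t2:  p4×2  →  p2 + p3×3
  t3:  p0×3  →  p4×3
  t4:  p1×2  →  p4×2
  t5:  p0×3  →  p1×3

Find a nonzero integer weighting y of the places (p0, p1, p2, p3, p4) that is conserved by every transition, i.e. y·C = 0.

Incidence matrix C (rows=places, cols=transitions):
       t0   t1   t2   t3   t4   t5
   p0  -2    3    0   -3    0   -3
   p1   0    0    0    0   -2    3
   p2   0   -3    1    0    0    0
   p3  -3    0    3    0    0    0
   p4   3    0   -2    3    2    0

Candidate y = [3, 3, 3, 1, 3]; check y·C column-wise:
  col t0: 3·-2 + 3·0 + 3·0 + 1·-3 + 3·3 = 0
  col t1: 3·3 + 3·0 + 3·-3 + 1·0 + 3·0 = 0
  col t2: 3·0 + 3·0 + 3·1 + 1·3 + 3·-2 = 0
  col t3: 3·-3 + 3·0 + 3·0 + 1·0 + 3·3 = 0
  col t4: 3·0 + 3·-2 + 3·0 + 1·0 + 3·2 = 0
  col t5: 3·-3 + 3·3 + 3·0 + 1·0 + 3·0 = 0

y = (p0:3, p1:3, p2:3, p3:1, p4:3)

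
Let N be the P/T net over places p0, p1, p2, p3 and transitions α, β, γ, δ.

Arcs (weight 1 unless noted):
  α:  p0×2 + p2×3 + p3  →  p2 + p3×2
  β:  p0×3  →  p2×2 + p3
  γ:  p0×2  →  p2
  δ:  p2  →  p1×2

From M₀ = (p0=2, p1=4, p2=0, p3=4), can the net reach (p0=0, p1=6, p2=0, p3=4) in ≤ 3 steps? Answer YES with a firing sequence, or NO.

YES — reachable via ⟨γ, δ⟩ (2 firings)

step 1: fire γ:  (p0=2, p1=4, p2=0, p3=4) → (p0=0, p1=4, p2=1, p3=4)
step 2: fire δ:  (p0=0, p1=4, p2=1, p3=4) → (p0=0, p1=6, p2=0, p3=4)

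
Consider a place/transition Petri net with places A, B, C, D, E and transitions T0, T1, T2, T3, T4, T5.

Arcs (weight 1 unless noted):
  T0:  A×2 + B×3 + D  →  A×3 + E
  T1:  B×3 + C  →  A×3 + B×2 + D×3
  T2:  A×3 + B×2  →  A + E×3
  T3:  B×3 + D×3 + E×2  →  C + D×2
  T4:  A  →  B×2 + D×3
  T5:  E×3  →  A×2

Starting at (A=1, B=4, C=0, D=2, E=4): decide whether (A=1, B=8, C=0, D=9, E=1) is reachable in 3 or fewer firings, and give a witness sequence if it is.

NO — not reachable within 3 firings

depth 0: 1 marking
depth 1: 3 markings reached so far
depth 2: 7 markings reached so far
depth 3: 13 markings reached so far
target is not among the 13 markings reachable within 3 steps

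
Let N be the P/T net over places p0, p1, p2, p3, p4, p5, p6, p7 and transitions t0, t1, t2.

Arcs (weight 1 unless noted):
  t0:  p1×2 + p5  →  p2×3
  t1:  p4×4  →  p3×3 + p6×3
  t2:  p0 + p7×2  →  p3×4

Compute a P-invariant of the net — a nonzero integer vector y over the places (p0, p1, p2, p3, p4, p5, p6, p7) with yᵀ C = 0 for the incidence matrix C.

y = (p0:0, p1:3, p2:2, p3:0, p4:0, p5:0, p6:0, p7:0)

Incidence matrix C (rows=places, cols=transitions):
       t0   t1   t2
   p0   0    0   -1
   p1  -2    0    0
   p2   3    0    0
   p3   0    3    4
   p4   0   -4    0
   p5  -1    0    0
   p6   0    3    0
   p7   0    0   -2

Candidate y = [0, 3, 2, 0, 0, 0, 0, 0]; check y·C column-wise:
  col t0: 3·-2 + 2·3 + 0·-1 = 0
  col t1: 3·0 + 2·0 + 0·3 + 0·-4 + 0·3 = 0
  col t2: 0·-1 + 3·0 + 2·0 + 0·4 + 0·-2 = 0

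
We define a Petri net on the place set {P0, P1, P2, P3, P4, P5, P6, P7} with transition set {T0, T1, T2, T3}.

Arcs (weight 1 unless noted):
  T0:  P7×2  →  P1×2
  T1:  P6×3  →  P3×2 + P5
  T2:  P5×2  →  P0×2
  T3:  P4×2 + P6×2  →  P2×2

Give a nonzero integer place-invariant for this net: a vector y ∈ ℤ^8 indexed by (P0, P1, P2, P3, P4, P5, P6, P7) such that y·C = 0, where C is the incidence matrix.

Incidence matrix C (rows=places, cols=transitions):
       T0   T1   T2   T3
   P0   0    0    2    0
   P1   2    0    0    0
   P2   0    0    0    2
   P3   0    2    0    0
   P4   0    0    0   -2
   P5   0    1   -2    0
   P6   0   -3    0   -2
   P7  -2    0    0    0

Candidate y = [0, 0, 1, 0, 1, 0, 0, 0]; check y·C column-wise:
  col T0: 0·2 + 1·0 + 1·0 + 0·-2 = 0
  col T1: 1·0 + 0·2 + 1·0 + 0·1 + 0·-3 = 0
  col T2: 0·2 + 1·0 + 1·0 + 0·-2 = 0
  col T3: 1·2 + 1·-2 + 0·-2 = 0

y = (P0:0, P1:0, P2:1, P3:0, P4:1, P5:0, P6:0, P7:0)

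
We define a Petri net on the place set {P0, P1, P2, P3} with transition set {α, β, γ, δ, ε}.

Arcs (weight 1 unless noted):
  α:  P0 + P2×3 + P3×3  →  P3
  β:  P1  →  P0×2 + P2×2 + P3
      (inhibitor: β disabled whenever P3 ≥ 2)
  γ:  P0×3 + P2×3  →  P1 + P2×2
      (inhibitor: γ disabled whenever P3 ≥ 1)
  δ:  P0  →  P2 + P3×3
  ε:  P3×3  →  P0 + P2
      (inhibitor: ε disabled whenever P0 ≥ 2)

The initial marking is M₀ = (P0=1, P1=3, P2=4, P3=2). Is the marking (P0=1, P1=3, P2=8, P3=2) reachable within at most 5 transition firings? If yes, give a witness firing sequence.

YES — reachable via ⟨δ, ε, δ, ε⟩ (4 firings)

step 1: fire δ:  (P0=1, P1=3, P2=4, P3=2) → (P0=0, P1=3, P2=5, P3=5)
step 2: fire ε:  (P0=0, P1=3, P2=5, P3=5) → (P0=1, P1=3, P2=6, P3=2)
step 3: fire δ:  (P0=1, P1=3, P2=6, P3=2) → (P0=0, P1=3, P2=7, P3=5)
step 4: fire ε:  (P0=0, P1=3, P2=7, P3=5) → (P0=1, P1=3, P2=8, P3=2)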